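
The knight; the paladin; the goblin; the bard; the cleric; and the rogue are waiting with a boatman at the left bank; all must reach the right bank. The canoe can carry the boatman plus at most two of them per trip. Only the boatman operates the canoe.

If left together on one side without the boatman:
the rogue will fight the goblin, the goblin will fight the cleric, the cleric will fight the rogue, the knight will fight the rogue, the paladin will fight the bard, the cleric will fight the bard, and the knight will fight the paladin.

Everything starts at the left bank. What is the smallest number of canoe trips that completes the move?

impossible

Whatever the first load, the items left behind include a forbidden pair without the boatman. No opening move is safe, so no plan exists.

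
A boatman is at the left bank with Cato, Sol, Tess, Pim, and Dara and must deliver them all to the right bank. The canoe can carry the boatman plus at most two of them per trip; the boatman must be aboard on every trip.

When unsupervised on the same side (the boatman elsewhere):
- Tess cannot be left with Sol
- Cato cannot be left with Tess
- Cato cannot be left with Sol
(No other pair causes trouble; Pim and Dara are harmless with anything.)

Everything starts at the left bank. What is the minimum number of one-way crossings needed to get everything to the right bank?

7

Counting alone: the boatman can take at most 2 across per trip to the right bank, so moving all 5 needs at least 3 loaded trips out, with a return between consecutive ones — at least 5 crossings.
The safety rule pushes this higher. Following every safe sequence of crossings, the most of the 5 that can be at the right bank as the canoe arrives there on crossing 5 is 4 — never all 5.
So no plan with fewer than 7 crossings exists, and this one achieves 7:
1. Boatman goes to the right bank with Cato and Sol.  [the left bank: Dara, Pim, Tess | the right bank: Cato, Sol]
2. Boatman goes back to the left bank with Cato.  [the left bank: Cato, Dara, Pim, Tess | the right bank: Sol]
3. Boatman goes to the right bank with Cato and Pim.  [the left bank: Dara, Tess | the right bank: Cato, Pim, Sol]
4. Boatman goes back to the left bank with Cato.  [the left bank: Cato, Dara, Tess | the right bank: Pim, Sol]
5. Boatman goes to the right bank with Cato and Dara.  [the left bank: Tess | the right bank: Cato, Dara, Pim, Sol]
6. Boatman goes back to the left bank with Cato.  [the left bank: Cato, Tess | the right bank: Dara, Pim, Sol]
7. Boatman goes to the right bank with Cato and Tess.  [the left bank: — | the right bank: Cato, Dara, Pim, Sol, Tess]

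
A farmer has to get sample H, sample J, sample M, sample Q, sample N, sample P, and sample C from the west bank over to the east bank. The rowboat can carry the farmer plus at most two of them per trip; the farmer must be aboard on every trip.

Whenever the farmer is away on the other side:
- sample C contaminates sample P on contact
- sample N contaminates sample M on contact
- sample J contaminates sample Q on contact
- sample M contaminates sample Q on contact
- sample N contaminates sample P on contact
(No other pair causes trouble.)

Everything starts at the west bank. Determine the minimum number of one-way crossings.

Whatever the first load, the items left behind include a forbidden pair without the farmer. No opening move is safe, so no plan exists.

impossible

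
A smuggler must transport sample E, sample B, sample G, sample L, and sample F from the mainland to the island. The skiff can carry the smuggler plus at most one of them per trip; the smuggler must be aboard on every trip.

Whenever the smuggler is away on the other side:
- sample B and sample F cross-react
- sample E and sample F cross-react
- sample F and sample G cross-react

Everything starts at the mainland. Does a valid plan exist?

No

Following every safe sequence of crossings from the start, the most of the 5 that can be at the island as the skiff arrives there on crossings 1, 3, 5 is 1, 2, 3 respectively; the best ever achieved is 3 of 5.
From crossing 7 on, no configuration arises that was not already reachable earlier: only 18 distinct safe configurations (who is on which side, and where the skiff is) can ever be reached, none of them has everyone across, and every continuation just revisits them. So no valid plan exists.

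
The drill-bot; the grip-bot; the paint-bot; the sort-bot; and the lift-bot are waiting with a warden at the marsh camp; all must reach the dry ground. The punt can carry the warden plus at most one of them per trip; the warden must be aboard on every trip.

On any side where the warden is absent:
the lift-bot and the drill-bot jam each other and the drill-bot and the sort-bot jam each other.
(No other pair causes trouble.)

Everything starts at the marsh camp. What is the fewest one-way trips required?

11

Counting alone: the warden can take at most 1 across per trip to the dry ground, so moving all 5 needs at least 5 loaded trips out, with a return between consecutive ones — at least 9 crossings.
The safety rule pushes this higher. Following every safe sequence of crossings, the most of the 5 that can be at the dry ground as the punt arrives there on crossing 9 is 4 — never all 5.
So no plan with fewer than 11 crossings exists, and this one achieves 11:
1. Warden goes to the dry ground with the drill-bot.  [the marsh camp: the grip-bot, the lift-bot, the paint-bot, the sort-bot | the dry ground: the drill-bot]
2. Warden goes back to the marsh camp alone.  [the marsh camp: the grip-bot, the lift-bot, the paint-bot, the sort-bot | the dry ground: the drill-bot]
3. Warden goes to the dry ground with the grip-bot.  [the marsh camp: the lift-bot, the paint-bot, the sort-bot | the dry ground: the drill-bot, the grip-bot]
4. Warden goes back to the marsh camp alone.  [the marsh camp: the lift-bot, the paint-bot, the sort-bot | the dry ground: the drill-bot, the grip-bot]
5. Warden goes to the dry ground with the paint-bot.  [the marsh camp: the lift-bot, the sort-bot | the dry ground: the drill-bot, the grip-bot, the paint-bot]
6. Warden goes back to the marsh camp alone.  [the marsh camp: the lift-bot, the sort-bot | the dry ground: the drill-bot, the grip-bot, the paint-bot]
7. Warden goes to the dry ground with the sort-bot.  [the marsh camp: the lift-bot | the dry ground: the drill-bot, the grip-bot, the paint-bot, the sort-bot]
8. Warden goes back to the marsh camp with the drill-bot.  [the marsh camp: the drill-bot, the lift-bot | the dry ground: the grip-bot, the paint-bot, the sort-bot]
9. Warden goes to the dry ground with the lift-bot.  [the marsh camp: the drill-bot | the dry ground: the grip-bot, the lift-bot, the paint-bot, the sort-bot]
10. Warden goes back to the marsh camp alone.  [the marsh camp: the drill-bot | the dry ground: the grip-bot, the lift-bot, the paint-bot, the sort-bot]
11. Warden goes to the dry ground with the drill-bot.  [the marsh camp: — | the dry ground: the drill-bot, the grip-bot, the lift-bot, the paint-bot, the sort-bot]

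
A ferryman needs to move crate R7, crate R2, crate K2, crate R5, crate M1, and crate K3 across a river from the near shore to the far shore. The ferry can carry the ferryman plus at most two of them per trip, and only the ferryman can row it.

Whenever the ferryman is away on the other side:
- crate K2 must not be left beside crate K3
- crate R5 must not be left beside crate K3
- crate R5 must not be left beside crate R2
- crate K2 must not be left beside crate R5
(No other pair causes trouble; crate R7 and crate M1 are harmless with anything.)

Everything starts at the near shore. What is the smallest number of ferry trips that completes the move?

9

Counting alone: the ferryman can take at most 2 across per trip to the far shore, so moving all 6 needs at least 3 loaded trips out, with a return between consecutive ones — at least 5 crossings.
The safety rule pushes this higher. Following every safe sequence of crossings, the most of the 6 that can be at the far shore as the ferry arrives there on crossings 5, 7 is 4, 5 respectively — never all 6.
So no plan with fewer than 9 crossings exists, and this one achieves 9:
1. Ferryman goes to the far shore with crate K2 and crate R5.  [the near shore: crate K3, crate M1, crate R2, crate R7 | the far shore: crate K2, crate R5]
2. Ferryman goes back to the near shore with crate K2.  [the near shore: crate K2, crate K3, crate M1, crate R2, crate R7 | the far shore: crate R5]
3. Ferryman goes to the far shore with crate K2 and crate R7.  [the near shore: crate K3, crate M1, crate R2 | the far shore: crate K2, crate R5, crate R7]
4. Ferryman goes back to the near shore with crate K2.  [the near shore: crate K2, crate K3, crate M1, crate R2 | the far shore: crate R5, crate R7]
5. Ferryman goes to the far shore with crate K2 and crate R2.  [the near shore: crate K3, crate M1 | the far shore: crate K2, crate R2, crate R5, crate R7]
6. Ferryman goes back to the near shore with crate R5.  [the near shore: crate K3, crate M1, crate R5 | the far shore: crate K2, crate R2, crate R7]
7. Ferryman goes to the far shore with crate M1 and crate R5.  [the near shore: crate K3 | the far shore: crate K2, crate M1, crate R2, crate R5, crate R7]
8. Ferryman goes back to the near shore with crate R5.  [the near shore: crate K3, crate R5 | the far shore: crate K2, crate M1, crate R2, crate R7]
9. Ferryman goes to the far shore with crate K3 and crate R5.  [the near shore: — | the far shore: crate K2, crate K3, crate M1, crate R2, crate R5, crate R7]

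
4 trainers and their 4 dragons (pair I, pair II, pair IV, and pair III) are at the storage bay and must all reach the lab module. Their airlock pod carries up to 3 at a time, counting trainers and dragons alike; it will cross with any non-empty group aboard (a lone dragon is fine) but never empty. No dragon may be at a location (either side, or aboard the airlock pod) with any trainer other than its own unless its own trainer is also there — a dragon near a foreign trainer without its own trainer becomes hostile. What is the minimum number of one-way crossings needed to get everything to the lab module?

Counting alone: each trip to the lab module takes at most 3 across and each return brings at least 1 back, so after t trips out (and t−1 returns) at most 3t − (t−1) of the 8 are across; that first reaches 8 at t = 4, so at least 7 crossings are needed.
The safety rule pushes this higher. Following every safe sequence of crossings, the most of the 8 that can be at the lab module as the airlock pod arrives there on crossing 7 is 7 — never all 8.
So no plan with fewer than 9 crossings exists, and this one achieves 9:
1. dragon I and trainer I cross → the lab module.
2. trainer I crosses ← the storage bay.
3. dragon II, trainer I, and trainer II cross → the lab module.
4. dragon I and trainer I cross ← the storage bay.
5. trainer I, trainer III, and trainer IV cross → the lab module.
6. dragon II crosses ← the storage bay.
7. dragon I and dragon II cross → the lab module.
8. dragon I crosses ← the storage bay.
9. dragon I, dragon III, and dragon IV cross → the lab module.

9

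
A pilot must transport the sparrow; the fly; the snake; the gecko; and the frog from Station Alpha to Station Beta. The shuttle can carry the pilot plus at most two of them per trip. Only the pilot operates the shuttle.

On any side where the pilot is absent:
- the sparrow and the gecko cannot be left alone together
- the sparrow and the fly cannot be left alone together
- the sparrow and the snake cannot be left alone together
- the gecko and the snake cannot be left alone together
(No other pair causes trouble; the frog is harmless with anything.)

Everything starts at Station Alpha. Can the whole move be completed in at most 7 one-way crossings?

Yes

Yes — this plan uses 7 crossings (≤ 7):
1. Pilot goes to Station Beta with the snake and the sparrow.
2. Pilot goes back to Station Alpha with the sparrow.
3. Pilot goes to Station Beta with the fly and the sparrow.
4. Pilot goes back to Station Alpha with the sparrow.
5. Pilot goes to Station Beta with the frog and the sparrow.
6. Pilot goes back to Station Alpha with the sparrow.
7. Pilot goes to Station Beta with the gecko and the sparrow.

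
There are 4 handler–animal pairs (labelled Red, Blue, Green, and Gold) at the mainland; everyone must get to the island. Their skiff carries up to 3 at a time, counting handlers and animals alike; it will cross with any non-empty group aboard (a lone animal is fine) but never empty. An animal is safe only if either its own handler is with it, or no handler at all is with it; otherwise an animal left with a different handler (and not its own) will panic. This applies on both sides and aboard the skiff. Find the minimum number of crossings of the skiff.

9

Counting alone: each trip to the island takes at most 3 across and each return brings at least 1 back, so after t trips out (and t−1 returns) at most 3t − (t−1) of the 8 are across; that first reaches 8 at t = 4, so at least 7 crossings are needed.
The safety rule pushes this higher. Following every safe sequence of crossings, the most of the 8 that can be at the island as the skiff arrives there on crossing 7 is 7 — never all 8.
So no plan with fewer than 9 crossings exists, and this one achieves 9:
1. animal Red and handler Red cross → the island.
2. handler Red crosses ← the mainland.
3. animal Blue, handler Blue, and handler Red cross → the island.
4. animal Red and handler Red cross ← the mainland.
5. handler Gold, handler Green, and handler Red cross → the island.
6. animal Blue crosses ← the mainland.
7. animal Blue and animal Red cross → the island.
8. animal Red crosses ← the mainland.
9. animal Gold, animal Green, and animal Red cross → the island.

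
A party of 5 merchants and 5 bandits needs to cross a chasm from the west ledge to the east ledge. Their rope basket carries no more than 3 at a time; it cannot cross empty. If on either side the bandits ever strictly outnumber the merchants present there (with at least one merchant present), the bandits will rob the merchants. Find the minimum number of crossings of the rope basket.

Counting alone: each trip to the east ledge takes at most 3 across and each return brings at least 1 back, so after t trips out (and t−1 returns) at most 3t − (t−1) of the 10 are across; that first reaches 10 at t = 5, so at least 9 crossings are needed.
The safety rule pushes this higher. Following every safe sequence of crossings, the most of the 10 that can be at the east ledge as the rope basket arrives there on crossing 9 is 9 — never all 10.
So no plan with fewer than 11 crossings exists, and this one achieves 11:
1. 2 bandits → the east ledge.  (the west ledge: 5M 3B; the east ledge: 0M 2B)
2. 1 bandit ← the west ledge.  (the west ledge: 5M 4B; the east ledge: 0M 1B)
3. 3 bandits → the east ledge.  (the west ledge: 5M 1B; the east ledge: 0M 4B)
4. 1 bandit ← the west ledge.  (the west ledge: 5M 2B; the east ledge: 0M 3B)
5. 3 merchants → the east ledge.  (the west ledge: 2M 2B; the east ledge: 3M 3B)
6. 1 merchant and 1 bandit ← the west ledge.  (the west ledge: 3M 3B; the east ledge: 2M 2B)
7. 3 merchants → the east ledge.  (the west ledge: 0M 3B; the east ledge: 5M 2B)
8. 1 bandit ← the west ledge.  (the west ledge: 0M 4B; the east ledge: 5M 1B)
9. 2 bandits → the east ledge.  (the west ledge: 0M 2B; the east ledge: 5M 3B)
10. 1 bandit ← the west ledge.  (the west ledge: 0M 3B; the east ledge: 5M 2B)
11. 3 bandits → the east ledge.  (the west ledge: 0M 0B; the east ledge: 5M 5B)

11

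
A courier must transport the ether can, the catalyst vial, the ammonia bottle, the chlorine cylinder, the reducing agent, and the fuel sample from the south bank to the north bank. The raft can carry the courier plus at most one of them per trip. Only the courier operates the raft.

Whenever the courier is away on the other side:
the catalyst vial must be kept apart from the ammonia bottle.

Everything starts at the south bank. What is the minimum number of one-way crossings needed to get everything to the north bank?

Counting alone: the courier can take at most 1 across per trip to the north bank, so moving all 6 needs at least 6 loaded trips out, with a return between consecutive ones — at least 11 crossings.
The plan below uses exactly 11 crossings, so it is optimal:
1. Courier goes to the north bank with the catalyst vial.
2. Courier goes back to the south bank alone.
3. Courier goes to the north bank with the ether can.
4. Courier goes back to the south bank alone.
5. Courier goes to the north bank with the chlorine cylinder.
6. Courier goes back to the south bank alone.
7. Courier goes to the north bank with the reducing agent.
8. Courier goes back to the south bank alone.
9. Courier goes to the north bank with the fuel sample.
10. Courier goes back to the south bank alone.
11. Courier goes to the north bank with the ammonia bottle.

11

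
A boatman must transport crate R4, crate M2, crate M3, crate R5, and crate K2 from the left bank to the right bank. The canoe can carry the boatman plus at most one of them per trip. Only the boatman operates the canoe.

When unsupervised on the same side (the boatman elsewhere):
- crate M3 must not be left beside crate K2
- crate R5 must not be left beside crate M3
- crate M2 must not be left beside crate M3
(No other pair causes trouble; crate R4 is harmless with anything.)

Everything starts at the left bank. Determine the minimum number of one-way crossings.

impossible

Following every safe sequence of crossings from the start, the most of the 5 that can be at the right bank as the canoe arrives there on crossings 1, 3, 5 is 1, 2, 3 respectively; the best ever achieved is 3 of 5.
From crossing 7 on, no configuration arises that was not already reachable earlier: only 18 distinct safe configurations (who is on which side, and where the canoe is) can ever be reached, none of them has everyone across, and every continuation just revisits them. So no valid plan exists.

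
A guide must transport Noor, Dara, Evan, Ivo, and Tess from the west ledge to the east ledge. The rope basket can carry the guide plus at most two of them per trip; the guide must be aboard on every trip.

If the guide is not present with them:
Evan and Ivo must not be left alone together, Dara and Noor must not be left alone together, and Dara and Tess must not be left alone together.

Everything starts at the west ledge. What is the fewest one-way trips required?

5

Counting alone: the guide can take at most 2 across per trip to the east ledge, so moving all 5 needs at least 3 loaded trips out, with a return between consecutive ones — at least 5 crossings.
The plan below uses exactly 5 crossings, so it is optimal:
1. Guide goes to the east ledge with Dara and Evan.  [the west ledge: Ivo, Noor, Tess | the east ledge: Dara, Evan]
2. Guide goes back to the west ledge alone.  [the west ledge: Ivo, Noor, Tess | the east ledge: Dara, Evan]
3. Guide goes to the east ledge with Noor and Tess.  [the west ledge: Ivo | the east ledge: Dara, Evan, Noor, Tess]
4. Guide goes back to the west ledge with Dara.  [the west ledge: Dara, Ivo | the east ledge: Evan, Noor, Tess]
5. Guide goes to the east ledge with Dara and Ivo.  [the west ledge: — | the east ledge: Dara, Evan, Ivo, Noor, Tess]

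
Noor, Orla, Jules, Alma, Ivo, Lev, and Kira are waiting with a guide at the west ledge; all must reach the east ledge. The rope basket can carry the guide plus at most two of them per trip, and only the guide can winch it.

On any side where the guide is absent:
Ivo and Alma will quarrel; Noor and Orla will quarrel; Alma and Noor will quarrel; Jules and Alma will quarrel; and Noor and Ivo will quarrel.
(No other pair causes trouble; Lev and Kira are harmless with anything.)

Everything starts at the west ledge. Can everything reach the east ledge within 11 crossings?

Yes — this plan uses 11 crossings (≤ 11):
1. Guide goes to the east ledge with Alma and Noor.  [the west ledge: Ivo, Jules, Kira, Lev, Orla | the east ledge: Alma, Noor]
2. Guide goes back to the west ledge with Noor.  [the west ledge: Ivo, Jules, Kira, Lev, Noor, Orla | the east ledge: Alma]
3. Guide goes to the east ledge with Noor and Orla.  [the west ledge: Ivo, Jules, Kira, Lev | the east ledge: Alma, Noor, Orla]
4. Guide goes back to the west ledge with Noor.  [the west ledge: Ivo, Jules, Kira, Lev, Noor | the east ledge: Alma, Orla]
5. Guide goes to the east ledge with Lev and Noor.  [the west ledge: Ivo, Jules, Kira | the east ledge: Alma, Lev, Noor, Orla]
6. Guide goes back to the west ledge with Noor.  [the west ledge: Ivo, Jules, Kira, Noor | the east ledge: Alma, Lev, Orla]
7. Guide goes to the east ledge with Kira and Noor.  [the west ledge: Ivo, Jules | the east ledge: Alma, Kira, Lev, Noor, Orla]
8. Guide goes back to the west ledge with Noor.  [the west ledge: Ivo, Jules, Noor | the east ledge: Alma, Kira, Lev, Orla]
9. Guide goes to the east ledge with Ivo and Jules.  [the west ledge: Noor | the east ledge: Alma, Ivo, Jules, Kira, Lev, Orla]
10. Guide goes back to the west ledge with Alma.  [the west ledge: Alma, Noor | the east ledge: Ivo, Jules, Kira, Lev, Orla]
11. Guide goes to the east ledge with Alma and Noor.  [the west ledge: — | the east ledge: Alma, Ivo, Jules, Kira, Lev, Noor, Orla]

Yes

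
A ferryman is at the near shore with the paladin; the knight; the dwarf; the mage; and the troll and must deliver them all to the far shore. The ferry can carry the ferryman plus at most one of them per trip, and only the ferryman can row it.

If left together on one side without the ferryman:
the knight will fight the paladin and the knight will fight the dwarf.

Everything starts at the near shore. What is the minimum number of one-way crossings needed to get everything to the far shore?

11

Counting alone: the ferryman can take at most 1 across per trip to the far shore, so moving all 5 needs at least 5 loaded trips out, with a return between consecutive ones — at least 9 crossings.
The safety rule pushes this higher. Following every safe sequence of crossings, the most of the 5 that can be at the far shore as the ferry arrives there on crossing 9 is 4 — never all 5.
So no plan with fewer than 11 crossings exists, and this one achieves 11:
1. Ferryman goes to the far shore with the knight.
2. Ferryman goes back to the near shore alone.
3. Ferryman goes to the far shore with the paladin.
4. Ferryman goes back to the near shore with the knight.
5. Ferryman goes to the far shore with the dwarf.
6. Ferryman goes back to the near shore alone.
7. Ferryman goes to the far shore with the mage.
8. Ferryman goes back to the near shore alone.
9. Ferryman goes to the far shore with the troll.
10. Ferryman goes back to the near shore alone.
11. Ferryman goes to the far shore with the knight.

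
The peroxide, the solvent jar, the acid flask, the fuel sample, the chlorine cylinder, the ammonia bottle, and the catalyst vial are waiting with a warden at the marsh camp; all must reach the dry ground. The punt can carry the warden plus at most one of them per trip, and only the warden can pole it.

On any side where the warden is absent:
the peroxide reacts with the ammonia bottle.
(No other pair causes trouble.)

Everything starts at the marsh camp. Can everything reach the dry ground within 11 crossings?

Counting alone: the warden can take at most 1 across per trip to the dry ground, so moving all 7 needs at least 7 loaded trips out, with a return between consecutive ones — at least 13 crossings.
Since 11 < 13, 11 crossings cannot be enough. (The shortest complete plan in fact takes 13:)
1. Warden goes to the dry ground with the peroxide.  [the marsh camp: the acid flask, the ammonia bottle, the catalyst vial, the chlorine cylinder, the fuel sample, the solvent jar | the dry ground: the peroxide]
2. Warden goes back to the marsh camp alone.  [the marsh camp: the acid flask, the ammonia bottle, the catalyst vial, the chlorine cylinder, the fuel sample, the solvent jar | the dry ground: the peroxide]
3. Warden goes to the dry ground with the solvent jar.  [the marsh camp: the acid flask, the ammonia bottle, the catalyst vial, the chlorine cylinder, the fuel sample | the dry ground: the peroxide, the solvent jar]
4. Warden goes back to the marsh camp alone.  [the marsh camp: the acid flask, the ammonia bottle, the catalyst vial, the chlorine cylinder, the fuel sample | the dry ground: the peroxide, the solvent jar]
5. Warden goes to the dry ground with the acid flask.  [the marsh camp: the ammonia bottle, the catalyst vial, the chlorine cylinder, the fuel sample | the dry ground: the acid flask, the peroxide, the solvent jar]
6. Warden goes back to the marsh camp alone.  [the marsh camp: the ammonia bottle, the catalyst vial, the chlorine cylinder, the fuel sample | the dry ground: the acid flask, the peroxide, the solvent jar]
7. Warden goes to the dry ground with the fuel sample.  [the marsh camp: the ammonia bottle, the catalyst vial, the chlorine cylinder | the dry ground: the acid flask, the fuel sample, the peroxide, the solvent jar]
8. Warden goes back to the marsh camp alone.  [the marsh camp: the ammonia bottle, the catalyst vial, the chlorine cylinder | the dry ground: the acid flask, the fuel sample, the peroxide, the solvent jar]
9. Warden goes to the dry ground with the chlorine cylinder.  [the marsh camp: the ammonia bottle, the catalyst vial | the dry ground: the acid flask, the chlorine cylinder, the fuel sample, the peroxide, the solvent jar]
10. Warden goes back to the marsh camp alone.  [the marsh camp: the ammonia bottle, the catalyst vial | the dry ground: the acid flask, the chlorine cylinder, the fuel sample, the peroxide, the solvent jar]
11. Warden goes to the dry ground with the catalyst vial.  [the marsh camp: the ammonia bottle | the dry ground: the acid flask, the catalyst vial, the chlorine cylinder, the fuel sample, the peroxide, the solvent jar]
12. Warden goes back to the marsh camp alone.  [the marsh camp: the ammonia bottle | the dry ground: the acid flask, the catalyst vial, the chlorine cylinder, the fuel sample, the peroxide, the solvent jar]
13. Warden goes to the dry ground with the ammonia bottle.  [the marsh camp: — | the dry ground: the acid flask, the ammonia bottle, the catalyst vial, the chlorine cylinder, the fuel sample, the peroxide, the solvent jar]

No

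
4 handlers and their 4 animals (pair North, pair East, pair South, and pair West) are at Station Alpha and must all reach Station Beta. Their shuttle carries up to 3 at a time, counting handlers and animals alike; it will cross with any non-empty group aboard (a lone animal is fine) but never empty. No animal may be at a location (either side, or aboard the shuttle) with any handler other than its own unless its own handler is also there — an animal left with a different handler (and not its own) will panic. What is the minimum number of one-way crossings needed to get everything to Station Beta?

9

Counting alone: each trip to Station Beta takes at most 3 across and each return brings at least 1 back, so after t trips out (and t−1 returns) at most 3t − (t−1) of the 8 are across; that first reaches 8 at t = 4, so at least 7 crossings are needed.
The safety rule pushes this higher. Following every safe sequence of crossings, the most of the 8 that can be at Station Beta as the shuttle arrives there on crossing 7 is 7 — never all 8.
So no plan with fewer than 9 crossings exists, and this one achieves 9:
1. animal North and handler North cross → Station Beta.
2. handler North crosses ← Station Alpha.
3. animal East, handler East, and handler North cross → Station Beta.
4. animal North and handler North cross ← Station Alpha.
5. handler North, handler South, and handler West cross → Station Beta.
6. animal East crosses ← Station Alpha.
7. animal East and animal North cross → Station Beta.
8. animal North crosses ← Station Alpha.
9. animal North, animal South, and animal West cross → Station Beta.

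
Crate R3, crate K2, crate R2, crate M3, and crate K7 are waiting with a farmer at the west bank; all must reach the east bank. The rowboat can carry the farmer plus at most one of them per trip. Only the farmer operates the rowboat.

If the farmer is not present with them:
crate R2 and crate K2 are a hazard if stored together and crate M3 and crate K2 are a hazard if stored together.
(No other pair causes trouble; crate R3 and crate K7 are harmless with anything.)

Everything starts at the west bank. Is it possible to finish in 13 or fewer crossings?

Yes — this plan uses 11 crossings (≤ 13):
1. Farmer goes to the east bank with crate K2.  [the west bank: crate K7, crate M3, crate R2, crate R3 | the east bank: crate K2]
2. Farmer goes back to the west bank alone.  [the west bank: crate K7, crate M3, crate R2, crate R3 | the east bank: crate K2]
3. Farmer goes to the east bank with crate R3.  [the west bank: crate K7, crate M3, crate R2 | the east bank: crate K2, crate R3]
4. Farmer goes back to the west bank alone.  [the west bank: crate K7, crate M3, crate R2 | the east bank: crate K2, crate R3]
5. Farmer goes to the east bank with crate R2.  [the west bank: crate K7, crate M3 | the east bank: crate K2, crate R2, crate R3]
6. Farmer goes back to the west bank with crate K2.  [the west bank: crate K2, crate K7, crate M3 | the east bank: crate R2, crate R3]
7. Farmer goes to the east bank with crate M3.  [the west bank: crate K2, crate K7 | the east bank: crate M3, crate R2, crate R3]
8. Farmer goes back to the west bank alone.  [the west bank: crate K2, crate K7 | the east bank: crate M3, crate R2, crate R3]
9. Farmer goes to the east bank with crate K7.  [the west bank: crate K2 | the east bank: crate K7, crate M3, crate R2, crate R3]
10. Farmer goes back to the west bank alone.  [the west bank: crate K2 | the east bank: crate K7, crate M3, crate R2, crate R3]
11. Farmer goes to the east bank with crate K2.  [the west bank: — | the east bank: crate K2, crate K7, crate M3, crate R2, crate R3]

Yes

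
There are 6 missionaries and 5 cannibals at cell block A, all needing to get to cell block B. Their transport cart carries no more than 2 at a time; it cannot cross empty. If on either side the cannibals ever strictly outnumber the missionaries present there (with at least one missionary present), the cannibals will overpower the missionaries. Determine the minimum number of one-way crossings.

Counting alone: each trip to cell block B takes at most 2 across and each return brings at least 1 back, so after t trips out (and t−1 returns) at most 2t − (t−1) of the 11 are across; that first reaches 11 at t = 10, so at least 19 crossings are needed.
The plan below uses exactly 19 crossings, so it is optimal:
1. 2 cannibals → cell block B.  (cell block A: 6M 3C; cell block B: 0M 2C)
2. 1 cannibal ← cell block A.  (cell block A: 6M 4C; cell block B: 0M 1C)
3. 2 cannibals → cell block B.  (cell block A: 6M 2C; cell block B: 0M 3C)
4. 1 cannibal ← cell block A.  (cell block A: 6M 3C; cell block B: 0M 2C)
5. 2 missionaries → cell block B.  (cell block A: 4M 3C; cell block B: 2M 2C)
6. 1 cannibal ← cell block A.  (cell block A: 4M 4C; cell block B: 2M 1C)
7. 1 missionary and 1 cannibal → cell block B.  (cell block A: 3M 3C; cell block B: 3M 2C)
8. 1 missionary ← cell block A.  (cell block A: 4M 3C; cell block B: 2M 2C)
9. 1 missionary and 1 cannibal → cell block B.  (cell block A: 3M 2C; cell block B: 3M 3C)
10. 1 cannibal ← cell block A.  (cell block A: 3M 3C; cell block B: 3M 2C)
11. 1 missionary and 1 cannibal → cell block B.  (cell block A: 2M 2C; cell block B: 4M 3C)
12. 1 missionary ← cell block A.  (cell block A: 3M 2C; cell block B: 3M 3C)
13. 1 missionary and 1 cannibal → cell block B.  (cell block A: 2M 1C; cell block B: 4M 4C)
14. 1 cannibal ← cell block A.  (cell block A: 2M 2C; cell block B: 4M 3C)
15. 1 missionary and 1 cannibal → cell block B.  (cell block A: 1M 1C; cell block B: 5M 4C)
16. 1 missionary ← cell block A.  (cell block A: 2M 1C; cell block B: 4M 4C)
17. 1 missionary and 1 cannibal → cell block B.  (cell block A: 1M 0C; cell block B: 5M 5C)
18. 1 cannibal ← cell block A.  (cell block A: 1M 1C; cell block B: 5M 4C)
19. 1 missionary and 1 cannibal → cell block B.  (cell block A: 0M 0C; cell block B: 6M 5C)

19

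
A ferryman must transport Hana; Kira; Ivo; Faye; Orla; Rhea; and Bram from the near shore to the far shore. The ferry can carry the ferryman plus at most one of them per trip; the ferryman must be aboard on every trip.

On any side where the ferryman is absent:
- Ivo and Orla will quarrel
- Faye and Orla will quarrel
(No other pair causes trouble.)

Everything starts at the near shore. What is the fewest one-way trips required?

15

Counting alone: the ferryman can take at most 1 across per trip to the far shore, so moving all 7 needs at least 7 loaded trips out, with a return between consecutive ones — at least 13 crossings.
The safety rule pushes this higher. Following every safe sequence of crossings, the most of the 7 that can be at the far shore as the ferry arrives there on crossing 13 is 6 — never all 7.
So no plan with fewer than 15 crossings exists, and this one achieves 15:
1. Ferryman goes to the far shore with Orla.
2. Ferryman goes back to the near shore alone.
3. Ferryman goes to the far shore with Hana.
4. Ferryman goes back to the near shore alone.
5. Ferryman goes to the far shore with Kira.
6. Ferryman goes back to the near shore alone.
7. Ferryman goes to the far shore with Ivo.
8. Ferryman goes back to the near shore with Orla.
9. Ferryman goes to the far shore with Faye.
10. Ferryman goes back to the near shore alone.
11. Ferryman goes to the far shore with Rhea.
12. Ferryman goes back to the near shore alone.
13. Ferryman goes to the far shore with Bram.
14. Ferryman goes back to the near shore alone.
15. Ferryman goes to the far shore with Orla.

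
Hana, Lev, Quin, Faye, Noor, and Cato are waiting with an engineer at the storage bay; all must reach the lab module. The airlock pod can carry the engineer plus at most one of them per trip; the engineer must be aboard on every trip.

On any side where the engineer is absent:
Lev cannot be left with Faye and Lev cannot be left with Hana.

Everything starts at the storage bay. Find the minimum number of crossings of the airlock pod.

Counting alone: the engineer can take at most 1 across per trip to the lab module, so moving all 6 needs at least 6 loaded trips out, with a return between consecutive ones — at least 11 crossings.
The safety rule pushes this higher. Following every safe sequence of crossings, the most of the 6 that can be at the lab module as the airlock pod arrives there on crossing 11 is 5 — never all 6.
So no plan with fewer than 13 crossings exists, and this one achieves 13:
1. Engineer goes to the lab module with Lev.
2. Engineer goes back to the storage bay alone.
3. Engineer goes to the lab module with Hana.
4. Engineer goes back to the storage bay with Lev.
5. Engineer goes to the lab module with Faye.
6. Engineer goes back to the storage bay alone.
7. Engineer goes to the lab module with Quin.
8. Engineer goes back to the storage bay alone.
9. Engineer goes to the lab module with Noor.
10. Engineer goes back to the storage bay alone.
11. Engineer goes to the lab module with Cato.
12. Engineer goes back to the storage bay alone.
13. Engineer goes to the lab module with Lev.

13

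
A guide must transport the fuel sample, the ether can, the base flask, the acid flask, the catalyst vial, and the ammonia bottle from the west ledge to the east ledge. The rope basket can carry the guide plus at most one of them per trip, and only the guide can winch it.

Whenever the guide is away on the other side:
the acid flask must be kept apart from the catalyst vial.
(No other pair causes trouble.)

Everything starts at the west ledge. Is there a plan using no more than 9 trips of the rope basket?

No

Counting alone: the guide can take at most 1 across per trip to the east ledge, so moving all 6 needs at least 6 loaded trips out, with a return between consecutive ones — at least 11 crossings.
Since 9 < 11, 9 crossings cannot be enough. (The shortest complete plan in fact takes 11:)
1. Guide goes to the east ledge with the acid flask.  [the west ledge: the ammonia bottle, the base flask, the catalyst vial, the ether can, the fuel sample | the east ledge: the acid flask]
2. Guide goes back to the west ledge alone.  [the west ledge: the ammonia bottle, the base flask, the catalyst vial, the ether can, the fuel sample | the east ledge: the acid flask]
3. Guide goes to the east ledge with the fuel sample.  [the west ledge: the ammonia bottle, the base flask, the catalyst vial, the ether can | the east ledge: the acid flask, the fuel sample]
4. Guide goes back to the west ledge alone.  [the west ledge: the ammonia bottle, the base flask, the catalyst vial, the ether can | the east ledge: the acid flask, the fuel sample]
5. Guide goes to the east ledge with the ether can.  [the west ledge: the ammonia bottle, the base flask, the catalyst vial | the east ledge: the acid flask, the ether can, the fuel sample]
6. Guide goes back to the west ledge alone.  [the west ledge: the ammonia bottle, the base flask, the catalyst vial | the east ledge: the acid flask, the ether can, the fuel sample]
7. Guide goes to the east ledge with the base flask.  [the west ledge: the ammonia bottle, the catalyst vial | the east ledge: the acid flask, the base flask, the ether can, the fuel sample]
8. Guide goes back to the west ledge alone.  [the west ledge: the ammonia bottle, the catalyst vial | the east ledge: the acid flask, the base flask, the ether can, the fuel sample]
9. Guide goes to the east ledge with the ammonia bottle.  [the west ledge: the catalyst vial | the east ledge: the acid flask, the ammonia bottle, the base flask, the ether can, the fuel sample]
10. Guide goes back to the west ledge alone.  [the west ledge: the catalyst vial | the east ledge: the acid flask, the ammonia bottle, the base flask, the ether can, the fuel sample]
11. Guide goes to the east ledge with the catalyst vial.  [the west ledge: — | the east ledge: the acid flask, the ammonia bottle, the base flask, the catalyst vial, the ether can, the fuel sample]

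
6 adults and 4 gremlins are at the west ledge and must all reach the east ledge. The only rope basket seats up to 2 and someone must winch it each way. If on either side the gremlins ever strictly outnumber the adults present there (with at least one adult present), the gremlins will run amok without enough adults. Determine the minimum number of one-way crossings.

Counting alone: each trip to the east ledge takes at most 2 across and each return brings at least 1 back, so after t trips out (and t−1 returns) at most 2t − (t−1) of the 10 are across; that first reaches 10 at t = 9, so at least 17 crossings are needed.
The plan below uses exactly 17 crossings, so it is optimal:
1. 2 gremlins → the east ledge.  (the west ledge: 6A 2G; the east ledge: 0A 2G)
2. 1 gremlin ← the west ledge.  (the west ledge: 6A 3G; the east ledge: 0A 1G)
3. 2 gremlins → the east ledge.  (the west ledge: 6A 1G; the east ledge: 0A 3G)
4. 1 gremlin ← the west ledge.  (the west ledge: 6A 2G; the east ledge: 0A 2G)
5. 2 adults → the east ledge.  (the west ledge: 4A 2G; the east ledge: 2A 2G)
6. 1 gremlin ← the west ledge.  (the west ledge: 4A 3G; the east ledge: 2A 1G)
7. 1 adult and 1 gremlin → the east ledge.  (the west ledge: 3A 2G; the east ledge: 3A 2G)
8. 1 gremlin ← the west ledge.  (the west ledge: 3A 3G; the east ledge: 3A 1G)
9. 2 gremlins → the east ledge.  (the west ledge: 3A 1G; the east ledge: 3A 3G)
10. 1 gremlin ← the west ledge.  (the west ledge: 3A 2G; the east ledge: 3A 2G)
11. 1 adult and 1 gremlin → the east ledge.  (the west ledge: 2A 1G; the east ledge: 4A 3G)
12. 1 gremlin ← the west ledge.  (the west ledge: 2A 2G; the east ledge: 4A 2G)
13. 2 gremlins → the east ledge.  (the west ledge: 2A 0G; the east ledge: 4A 4G)
14. 1 gremlin ← the west ledge.  (the west ledge: 2A 1G; the east ledge: 4A 3G)
15. 1 adult and 1 gremlin → the east ledge.  (the west ledge: 1A 0G; the east ledge: 5A 4G)
16. 1 gremlin ← the west ledge.  (the west ledge: 1A 1G; the east ledge: 5A 3G)
17. 1 adult and 1 gremlin → the east ledge.  (the west ledge: 0A 0G; the east ledge: 6A 4G)

17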